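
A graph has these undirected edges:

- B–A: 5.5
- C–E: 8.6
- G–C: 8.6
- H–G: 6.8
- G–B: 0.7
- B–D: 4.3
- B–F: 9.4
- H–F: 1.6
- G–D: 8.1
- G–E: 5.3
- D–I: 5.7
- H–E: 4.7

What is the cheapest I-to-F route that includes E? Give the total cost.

Shortest I→E: I–D–B–G–E = 16
Best E to F: E–H–F costing 6.3
Total via E: 16 + 6.3 = 22.3.

22.3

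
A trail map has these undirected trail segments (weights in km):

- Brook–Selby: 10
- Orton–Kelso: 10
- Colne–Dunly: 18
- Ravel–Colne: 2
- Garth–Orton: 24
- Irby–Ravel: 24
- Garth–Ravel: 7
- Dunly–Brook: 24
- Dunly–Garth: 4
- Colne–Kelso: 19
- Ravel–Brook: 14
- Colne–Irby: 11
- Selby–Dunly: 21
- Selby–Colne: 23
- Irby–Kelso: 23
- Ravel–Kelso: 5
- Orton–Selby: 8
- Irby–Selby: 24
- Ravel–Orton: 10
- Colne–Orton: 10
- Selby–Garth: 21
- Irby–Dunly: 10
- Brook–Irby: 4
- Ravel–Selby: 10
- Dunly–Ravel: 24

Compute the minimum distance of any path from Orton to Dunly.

Settle nodes by increasing distance from Orton:
Orton: 0
Selby: 8  (via Orton)
Colne: 10  (via Orton)
Ravel: 10  (via Orton)
Kelso: 10  (via Orton)
Garth: 17  (via Ravel)
Brook: 18  (via Selby)
Irby: 21  (via Colne)
Dunly: 21  (via Garth)
Shortest route: Orton–Ravel–Garth–Dunly = 21 km.

21 km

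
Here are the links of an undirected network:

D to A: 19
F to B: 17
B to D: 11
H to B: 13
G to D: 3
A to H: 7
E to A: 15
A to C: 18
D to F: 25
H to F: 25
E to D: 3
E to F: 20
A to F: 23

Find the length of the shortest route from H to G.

27

Settle nodes by increasing distance from H:
H: 0
A: 7  (via H)
B: 13  (via H)
E: 22  (via A)
D: 24  (via B)
C: 25  (via A)
F: 25  (via H)
G: 27  (via D)
Shortest route: H → B → D → G = 27.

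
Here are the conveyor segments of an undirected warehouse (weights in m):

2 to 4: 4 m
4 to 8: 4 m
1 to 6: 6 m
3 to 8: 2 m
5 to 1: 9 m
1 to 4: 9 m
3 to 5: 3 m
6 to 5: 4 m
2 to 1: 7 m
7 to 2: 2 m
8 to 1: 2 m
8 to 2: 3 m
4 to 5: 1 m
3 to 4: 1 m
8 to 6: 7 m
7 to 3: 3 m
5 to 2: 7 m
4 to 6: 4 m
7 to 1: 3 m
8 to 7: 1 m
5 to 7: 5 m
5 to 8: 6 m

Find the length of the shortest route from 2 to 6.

Enumerating some paths:
2 - 4 - 6: 4+4 = 8
2 - 4 - 5 - 6: 4+1+4 = 9
2 - 8 - 3 - 4 - 6: 3+2+1+4 = 10
2 - 8 - 6: 3+7 = 10
Cheapest is 2 - 4 - 6 at 8 m.

8 m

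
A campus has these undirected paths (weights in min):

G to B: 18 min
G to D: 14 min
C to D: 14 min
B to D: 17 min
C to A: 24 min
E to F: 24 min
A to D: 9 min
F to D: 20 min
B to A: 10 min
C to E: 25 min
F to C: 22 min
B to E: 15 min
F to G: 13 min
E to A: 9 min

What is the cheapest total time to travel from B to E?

15 min

Running Dijkstra from B:
B: 0
A: 10  (via B)
E: 15  (via B)
Shortest route: B → E = 15 min.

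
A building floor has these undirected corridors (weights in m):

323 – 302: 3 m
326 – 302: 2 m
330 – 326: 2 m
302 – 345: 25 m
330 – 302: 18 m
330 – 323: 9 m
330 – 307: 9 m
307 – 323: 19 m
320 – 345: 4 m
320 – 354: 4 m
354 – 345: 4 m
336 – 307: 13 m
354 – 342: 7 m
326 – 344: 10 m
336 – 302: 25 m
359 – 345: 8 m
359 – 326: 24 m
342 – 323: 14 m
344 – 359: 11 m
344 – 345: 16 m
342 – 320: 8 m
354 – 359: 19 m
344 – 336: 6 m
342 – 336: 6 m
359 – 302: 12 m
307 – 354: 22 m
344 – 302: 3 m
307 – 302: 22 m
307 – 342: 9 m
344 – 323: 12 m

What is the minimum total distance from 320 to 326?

25 m

Shortest distances from 320:
320: 0
345: 4  (via 320)
354: 4  (via 320)
342: 8  (via 320)
359: 12  (via 345)
336: 14  (via 342)
307: 17  (via 342)
344: 20  (via 345)
323: 22  (via 342)
302: 23  (via 344)
326: 25  (via 302)
Shortest route: 320–345–344–302–326 = 25 m.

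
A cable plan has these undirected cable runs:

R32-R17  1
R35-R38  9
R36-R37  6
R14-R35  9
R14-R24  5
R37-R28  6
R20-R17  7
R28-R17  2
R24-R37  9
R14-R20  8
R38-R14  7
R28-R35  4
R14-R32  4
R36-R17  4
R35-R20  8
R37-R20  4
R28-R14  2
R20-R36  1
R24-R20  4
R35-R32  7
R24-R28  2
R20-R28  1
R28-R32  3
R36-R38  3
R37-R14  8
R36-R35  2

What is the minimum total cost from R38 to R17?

Compare a few routes:
R38 → R36 → R17: 3+4 = 7
R38 → R36 → R20 → R28 → R32 → R17: 3+1+1+3+1 = 9
Cheapest is R38 → R36 → R17 at 7.

7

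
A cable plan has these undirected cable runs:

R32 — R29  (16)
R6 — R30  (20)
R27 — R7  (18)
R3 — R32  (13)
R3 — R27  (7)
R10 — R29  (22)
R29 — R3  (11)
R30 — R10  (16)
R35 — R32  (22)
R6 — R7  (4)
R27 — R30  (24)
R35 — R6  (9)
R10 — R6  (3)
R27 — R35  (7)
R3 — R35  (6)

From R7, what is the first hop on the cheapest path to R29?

Candidate routes:
R7 - R6 - R35 - R3 - R29: 4+9+6+11 = 30
R7 - R27 - R3 - R29: 18+7+11 = 36
R7 - R6 - R10 - R29: 4+3+22 = 29
The minimum is 29 via R7 - R6 - R10 - R29.
So from R7 the first move is to R6.

R6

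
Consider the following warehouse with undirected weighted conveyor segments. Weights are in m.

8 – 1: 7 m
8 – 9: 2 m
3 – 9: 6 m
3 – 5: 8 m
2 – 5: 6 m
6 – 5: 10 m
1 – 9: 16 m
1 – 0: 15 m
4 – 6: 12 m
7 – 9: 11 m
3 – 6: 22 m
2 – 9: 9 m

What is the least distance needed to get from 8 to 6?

26 m

Settle nodes by increasing distance from 8:
8: 0
9: 2  (via 8)
1: 7  (via 8)
3: 8  (via 9)
2: 11  (via 9)
7: 13  (via 9)
5: 16  (via 3)
0: 22  (via 1)
6: 26  (via 5)
Shortest route: 8–9–3–5–6 = 26 m.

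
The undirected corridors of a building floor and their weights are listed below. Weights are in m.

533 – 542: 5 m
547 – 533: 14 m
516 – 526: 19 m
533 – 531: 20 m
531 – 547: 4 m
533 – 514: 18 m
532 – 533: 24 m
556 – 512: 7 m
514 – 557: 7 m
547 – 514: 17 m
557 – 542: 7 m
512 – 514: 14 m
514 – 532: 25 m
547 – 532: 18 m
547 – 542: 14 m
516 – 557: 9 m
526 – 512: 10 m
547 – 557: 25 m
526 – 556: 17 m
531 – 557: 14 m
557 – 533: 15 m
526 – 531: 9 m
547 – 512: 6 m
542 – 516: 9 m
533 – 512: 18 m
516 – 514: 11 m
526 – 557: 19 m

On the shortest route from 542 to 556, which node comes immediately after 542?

Candidate routes:
542–533–512–556: 5+18+7 = 30
542–547–512–556: 14+6+7 = 27
542–533–547–512–556: 5+14+6+7 = 32
Cheapest is 542–547–512–556 at 27 m.
So from 542 the first move is to 547.

547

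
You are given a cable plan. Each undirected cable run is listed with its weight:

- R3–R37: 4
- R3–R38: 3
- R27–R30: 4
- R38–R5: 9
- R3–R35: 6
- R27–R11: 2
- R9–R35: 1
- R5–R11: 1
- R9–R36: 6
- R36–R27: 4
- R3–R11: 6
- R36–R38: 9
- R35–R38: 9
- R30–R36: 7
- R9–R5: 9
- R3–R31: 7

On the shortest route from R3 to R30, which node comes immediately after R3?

R11

Candidate routes:
R3–R11–R27–R30: 6+2+4 = 12
R3–R11–R27–R36–R30: 6+2+4+7 = 19
R3–R38–R5–R11–R27–R30: 3+9+1+2+4 = 19
Cheapest is R3–R11–R27–R30 at 12.
So from R3 the first move is to R11.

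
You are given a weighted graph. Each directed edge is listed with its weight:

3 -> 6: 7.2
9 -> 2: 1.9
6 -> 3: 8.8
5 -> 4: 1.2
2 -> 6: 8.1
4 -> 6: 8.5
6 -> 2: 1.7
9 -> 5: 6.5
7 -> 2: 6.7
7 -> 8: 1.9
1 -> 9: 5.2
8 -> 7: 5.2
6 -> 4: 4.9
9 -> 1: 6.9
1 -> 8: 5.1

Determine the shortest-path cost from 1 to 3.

Enumerating some paths:
1–9–5–4–6–3: 5.2+6.5+1.2+8.5+8.8 = 30.2
1–9–2–6–3: 5.2+1.9+8.1+8.8 = 24
The minimum is 24 via 1–9–2–6–3.

24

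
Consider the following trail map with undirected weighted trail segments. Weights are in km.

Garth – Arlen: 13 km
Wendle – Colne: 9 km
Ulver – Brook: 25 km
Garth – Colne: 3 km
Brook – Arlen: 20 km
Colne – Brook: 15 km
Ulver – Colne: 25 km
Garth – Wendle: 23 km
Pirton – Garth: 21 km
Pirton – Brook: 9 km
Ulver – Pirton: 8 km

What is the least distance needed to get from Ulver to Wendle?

Running Dijkstra from Ulver:
Ulver: 0
Pirton: 8  (via Ulver)
Brook: 17  (via Pirton)
Colne: 25  (via Ulver)
Garth: 28  (via Colne)
Wendle: 34  (via Colne)
Shortest route: Ulver → Colne → Wendle = 34 km.

34 km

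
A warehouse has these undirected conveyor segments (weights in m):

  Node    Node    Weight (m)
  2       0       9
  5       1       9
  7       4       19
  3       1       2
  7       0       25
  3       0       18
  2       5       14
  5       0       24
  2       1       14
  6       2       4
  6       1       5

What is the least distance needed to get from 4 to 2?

53 m

Enumerating some paths:
4 - 7 - 0 - 2: 19+25+9 = 53
4 - 7 - 0 - 5 - 2: 19+25+24+14 = 82
4 - 7 - 0 - 3 - 1 - 6 - 2: 19+25+18+2+5+4 = 73
4 - 7 - 0 - 3 - 1 - 2: 19+25+18+2+14 = 78
The minimum is 53 m via 4 - 7 - 0 - 2.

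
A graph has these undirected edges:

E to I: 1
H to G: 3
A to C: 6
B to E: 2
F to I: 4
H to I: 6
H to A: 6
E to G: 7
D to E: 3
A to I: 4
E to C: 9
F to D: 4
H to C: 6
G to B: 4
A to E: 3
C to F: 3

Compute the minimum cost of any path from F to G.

Candidate routes:
F → I → E → G: 4+1+7 = 12
F → I → E → B → G: 4+1+2+4 = 11
The minimum is 11 via F → I → E → B → G.

11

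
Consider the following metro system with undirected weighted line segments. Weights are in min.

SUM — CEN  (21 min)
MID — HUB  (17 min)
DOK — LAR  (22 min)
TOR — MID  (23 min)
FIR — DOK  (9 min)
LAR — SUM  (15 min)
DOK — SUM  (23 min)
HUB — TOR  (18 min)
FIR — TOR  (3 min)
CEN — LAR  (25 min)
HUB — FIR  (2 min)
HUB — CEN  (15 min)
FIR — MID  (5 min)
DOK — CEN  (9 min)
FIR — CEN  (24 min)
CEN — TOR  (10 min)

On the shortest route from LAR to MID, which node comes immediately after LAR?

Candidate routes:
LAR–CEN–TOR–FIR–MID: 25+10+3+5 = 43
LAR–DOK–FIR–MID: 22+9+5 = 36
Cheapest is LAR–DOK–FIR–MID at 36 min.
So from LAR the first move is to DOK.

DOK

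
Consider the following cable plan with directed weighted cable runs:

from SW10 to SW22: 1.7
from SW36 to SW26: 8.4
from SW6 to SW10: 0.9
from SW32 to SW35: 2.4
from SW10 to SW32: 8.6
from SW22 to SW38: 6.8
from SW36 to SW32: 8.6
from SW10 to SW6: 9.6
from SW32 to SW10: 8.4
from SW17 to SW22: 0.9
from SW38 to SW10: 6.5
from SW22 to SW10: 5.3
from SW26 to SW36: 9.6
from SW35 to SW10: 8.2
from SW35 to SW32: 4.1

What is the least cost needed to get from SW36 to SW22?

18.7

Shortest distances from SW36:
SW36: 0
SW26: 8.4  (via SW36)
SW32: 8.6  (via SW36)
SW35: 11  (via SW32)
SW10: 17  (via SW32)
SW22: 18.7  (via SW10)
Shortest route: SW36–SW32–SW10–SW22 = 18.7.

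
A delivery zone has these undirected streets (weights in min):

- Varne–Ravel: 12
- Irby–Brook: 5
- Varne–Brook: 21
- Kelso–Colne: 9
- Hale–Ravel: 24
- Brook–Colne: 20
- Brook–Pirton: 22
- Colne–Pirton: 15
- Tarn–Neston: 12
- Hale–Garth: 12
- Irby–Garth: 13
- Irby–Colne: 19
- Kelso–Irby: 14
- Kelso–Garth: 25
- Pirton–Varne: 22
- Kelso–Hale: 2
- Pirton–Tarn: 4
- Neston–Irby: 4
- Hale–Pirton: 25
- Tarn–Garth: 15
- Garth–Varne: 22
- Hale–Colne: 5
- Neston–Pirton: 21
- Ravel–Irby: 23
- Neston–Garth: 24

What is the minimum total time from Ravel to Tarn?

38 min

Shortest distances from Ravel:
Ravel: 0
Varne: 12  (via Ravel)
Irby: 23  (via Ravel)
Hale: 24  (via Ravel)
Kelso: 26  (via Hale)
Neston: 27  (via Irby)
Brook: 28  (via Irby)
Colne: 29  (via Hale)
Pirton: 34  (via Varne)
Garth: 34  (via Varne)
Tarn: 38  (via Pirton)
Shortest route: Ravel → Varne → Pirton → Tarn = 38 min.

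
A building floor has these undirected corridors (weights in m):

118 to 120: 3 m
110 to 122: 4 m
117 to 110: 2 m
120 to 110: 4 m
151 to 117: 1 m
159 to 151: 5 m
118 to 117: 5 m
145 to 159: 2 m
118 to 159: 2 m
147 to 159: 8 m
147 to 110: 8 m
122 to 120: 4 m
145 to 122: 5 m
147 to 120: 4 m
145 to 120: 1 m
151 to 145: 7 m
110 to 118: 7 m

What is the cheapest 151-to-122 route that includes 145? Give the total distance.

12 m

Shortest 151→145: 151 → 145 = 7
Best 145 to 122: 145 → 122 costing 5
Total via 145: 7 + 5 = 12 m.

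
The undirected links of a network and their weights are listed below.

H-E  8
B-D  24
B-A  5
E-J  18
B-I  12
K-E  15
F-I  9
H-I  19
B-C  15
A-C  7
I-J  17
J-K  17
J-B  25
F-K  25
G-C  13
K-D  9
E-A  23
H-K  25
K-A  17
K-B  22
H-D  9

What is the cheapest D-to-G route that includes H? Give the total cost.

60

Shortest D→H: D–H = 9
Shortest H→G: H–E–A–C–G = 51
Total via H: 9 + 51 = 60.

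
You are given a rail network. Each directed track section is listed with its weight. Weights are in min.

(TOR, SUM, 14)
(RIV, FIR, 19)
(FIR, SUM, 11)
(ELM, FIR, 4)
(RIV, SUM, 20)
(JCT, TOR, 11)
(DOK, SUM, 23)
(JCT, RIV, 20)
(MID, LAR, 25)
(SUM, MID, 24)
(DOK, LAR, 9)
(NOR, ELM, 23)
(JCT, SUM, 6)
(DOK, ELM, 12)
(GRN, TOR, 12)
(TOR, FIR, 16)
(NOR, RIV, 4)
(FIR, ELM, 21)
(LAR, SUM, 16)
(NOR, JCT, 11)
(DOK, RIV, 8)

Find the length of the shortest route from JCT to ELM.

48 min

Candidate routes:
JCT–TOR–FIR–ELM: 11+16+21 = 48
JCT–RIV–FIR–ELM: 20+19+21 = 60
The minimum is 48 min via JCT–TOR–FIR–ELM.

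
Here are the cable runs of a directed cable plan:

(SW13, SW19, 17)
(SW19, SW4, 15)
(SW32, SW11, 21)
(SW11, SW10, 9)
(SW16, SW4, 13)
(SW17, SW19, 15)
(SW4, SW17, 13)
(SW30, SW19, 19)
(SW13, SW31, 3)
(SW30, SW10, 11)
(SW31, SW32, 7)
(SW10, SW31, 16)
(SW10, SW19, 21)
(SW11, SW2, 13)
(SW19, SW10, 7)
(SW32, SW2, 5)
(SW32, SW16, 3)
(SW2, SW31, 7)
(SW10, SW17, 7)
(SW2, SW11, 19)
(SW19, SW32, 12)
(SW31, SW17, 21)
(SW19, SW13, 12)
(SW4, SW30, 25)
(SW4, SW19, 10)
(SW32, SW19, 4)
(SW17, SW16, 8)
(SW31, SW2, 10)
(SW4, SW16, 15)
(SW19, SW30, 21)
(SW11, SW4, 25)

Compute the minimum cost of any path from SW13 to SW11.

31

Compare a few routes:
SW13–SW31–SW2–SW11: 3+10+19 = 32
SW13–SW31–SW32–SW11: 3+7+21 = 31
The minimum is 31 via SW13–SW31–SW32–SW11.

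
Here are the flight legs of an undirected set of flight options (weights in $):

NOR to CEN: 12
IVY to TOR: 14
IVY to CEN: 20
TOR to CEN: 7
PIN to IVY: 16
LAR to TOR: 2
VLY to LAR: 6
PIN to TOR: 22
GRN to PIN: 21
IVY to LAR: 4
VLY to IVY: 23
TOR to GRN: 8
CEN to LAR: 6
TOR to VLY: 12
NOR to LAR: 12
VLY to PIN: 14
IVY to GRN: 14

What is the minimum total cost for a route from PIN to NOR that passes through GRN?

$43

Shortest PIN→GRN: PIN–GRN = 21
Shortest GRN→NOR: GRN–TOR–LAR–NOR = 22
Total via GRN: 21 + 22 = $43.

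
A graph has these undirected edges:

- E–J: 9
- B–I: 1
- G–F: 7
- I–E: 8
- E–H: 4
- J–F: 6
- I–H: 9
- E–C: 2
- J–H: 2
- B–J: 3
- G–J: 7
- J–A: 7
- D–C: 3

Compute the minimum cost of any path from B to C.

Settle nodes by increasing distance from B:
B: 0
I: 1  (via B)
J: 3  (via B)
H: 5  (via J)
E: 9  (via I)
F: 9  (via J)
A: 10  (via J)
G: 10  (via J)
C: 11  (via E)
Shortest route: B–I–E–C = 11.

11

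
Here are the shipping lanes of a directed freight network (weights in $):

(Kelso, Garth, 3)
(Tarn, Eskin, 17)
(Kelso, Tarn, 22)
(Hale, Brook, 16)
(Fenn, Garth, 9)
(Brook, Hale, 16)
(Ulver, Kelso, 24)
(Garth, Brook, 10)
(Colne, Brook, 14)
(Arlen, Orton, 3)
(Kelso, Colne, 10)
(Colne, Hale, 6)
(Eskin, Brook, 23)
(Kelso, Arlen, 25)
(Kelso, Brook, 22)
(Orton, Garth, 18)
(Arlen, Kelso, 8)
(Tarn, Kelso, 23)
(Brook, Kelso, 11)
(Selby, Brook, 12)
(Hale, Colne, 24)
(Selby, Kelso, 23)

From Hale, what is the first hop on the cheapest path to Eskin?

Brook

Compare a few routes:
Hale - Colne - Brook - Kelso - Tarn - Eskin: 24+14+11+22+17 = 88
Hale - Brook - Kelso - Tarn - Eskin: 16+11+22+17 = 66
The minimum is $66 via Hale - Brook - Kelso - Tarn - Eskin.
So from Hale the first move is to Brook.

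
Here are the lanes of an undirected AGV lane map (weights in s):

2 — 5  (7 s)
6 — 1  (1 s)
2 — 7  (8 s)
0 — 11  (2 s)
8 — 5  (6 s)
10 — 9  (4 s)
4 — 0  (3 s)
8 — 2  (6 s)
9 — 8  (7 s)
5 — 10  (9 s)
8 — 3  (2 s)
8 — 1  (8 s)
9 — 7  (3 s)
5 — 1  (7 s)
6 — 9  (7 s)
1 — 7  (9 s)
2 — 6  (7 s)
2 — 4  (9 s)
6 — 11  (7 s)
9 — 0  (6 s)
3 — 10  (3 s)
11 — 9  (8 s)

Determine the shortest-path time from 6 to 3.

Compare a few routes:
6–9–10–3: 7+4+3 = 14
6–1–8–3: 1+8+2 = 11
Cheapest is 6–1–8–3 at 11 s.

11 s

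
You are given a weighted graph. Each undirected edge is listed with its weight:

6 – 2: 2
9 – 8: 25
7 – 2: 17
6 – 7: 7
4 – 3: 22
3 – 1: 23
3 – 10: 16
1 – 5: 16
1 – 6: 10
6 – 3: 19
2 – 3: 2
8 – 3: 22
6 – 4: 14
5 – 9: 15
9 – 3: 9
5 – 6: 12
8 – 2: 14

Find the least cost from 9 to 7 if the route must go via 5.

34

Best 9 to 5: 9–5 costing 15
Shortest 5→7: 5–6–7 = 19
Total via 5: 15 + 19 = 34.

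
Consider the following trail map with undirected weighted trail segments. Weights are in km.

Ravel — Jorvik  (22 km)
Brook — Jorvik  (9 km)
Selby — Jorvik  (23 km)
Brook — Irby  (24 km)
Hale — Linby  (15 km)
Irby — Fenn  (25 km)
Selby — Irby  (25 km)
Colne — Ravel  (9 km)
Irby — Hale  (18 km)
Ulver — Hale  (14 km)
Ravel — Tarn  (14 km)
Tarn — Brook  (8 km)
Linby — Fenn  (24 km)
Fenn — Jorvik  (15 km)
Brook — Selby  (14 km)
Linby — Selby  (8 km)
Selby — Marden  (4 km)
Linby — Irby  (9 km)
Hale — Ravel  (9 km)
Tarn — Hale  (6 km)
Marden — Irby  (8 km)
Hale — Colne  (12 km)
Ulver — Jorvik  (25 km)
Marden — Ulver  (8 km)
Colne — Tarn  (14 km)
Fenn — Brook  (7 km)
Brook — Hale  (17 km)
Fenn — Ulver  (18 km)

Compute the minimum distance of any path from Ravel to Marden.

31 km

Running Dijkstra from Ravel:
Ravel: 0
Colne: 9  (via Ravel)
Hale: 9  (via Ravel)
Tarn: 14  (via Ravel)
Jorvik: 22  (via Ravel)
Brook: 22  (via Tarn)
Ulver: 23  (via Hale)
Linby: 24  (via Hale)
Irby: 27  (via Hale)
Fenn: 29  (via Brook)
Marden: 31  (via Ulver)
Shortest route: Ravel → Hale → Ulver → Marden = 31 km.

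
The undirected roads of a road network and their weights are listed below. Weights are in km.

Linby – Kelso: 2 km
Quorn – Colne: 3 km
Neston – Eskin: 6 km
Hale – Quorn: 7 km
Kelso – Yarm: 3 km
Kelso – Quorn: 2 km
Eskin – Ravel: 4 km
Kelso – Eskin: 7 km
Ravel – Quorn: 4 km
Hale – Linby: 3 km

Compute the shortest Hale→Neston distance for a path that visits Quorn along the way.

21 km

Shortest Hale→Quorn: Hale → Quorn = 7
Shortest Quorn→Neston: Quorn → Ravel → Eskin → Neston = 14
Total via Quorn: 7 + 14 = 21 km.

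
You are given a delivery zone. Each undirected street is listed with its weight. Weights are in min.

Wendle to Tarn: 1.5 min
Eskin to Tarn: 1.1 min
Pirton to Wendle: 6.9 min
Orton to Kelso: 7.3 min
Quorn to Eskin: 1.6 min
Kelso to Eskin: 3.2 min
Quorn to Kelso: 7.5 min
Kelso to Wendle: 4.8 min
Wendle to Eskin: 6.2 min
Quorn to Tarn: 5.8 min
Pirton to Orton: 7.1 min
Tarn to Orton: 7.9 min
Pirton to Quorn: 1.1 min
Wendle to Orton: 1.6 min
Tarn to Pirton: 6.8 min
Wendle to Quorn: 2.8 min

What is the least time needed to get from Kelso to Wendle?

Settle nodes by increasing distance from Kelso:
Kelso: 0
Eskin: 3.2  (via Kelso)
Tarn: 4.3  (via Eskin)
Wendle: 4.8  (via Kelso)
Shortest route: Kelso–Wendle = 4.8 min.

4.8 min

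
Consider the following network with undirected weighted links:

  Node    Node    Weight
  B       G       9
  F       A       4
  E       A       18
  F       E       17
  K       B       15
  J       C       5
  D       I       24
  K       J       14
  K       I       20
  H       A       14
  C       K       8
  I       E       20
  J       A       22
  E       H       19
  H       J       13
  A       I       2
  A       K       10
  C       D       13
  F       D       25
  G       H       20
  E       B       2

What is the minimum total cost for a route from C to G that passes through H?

Shortest C→H: C → J → H = 18
Shortest H→G: H → G = 20
Total via H: 18 + 20 = 38.

38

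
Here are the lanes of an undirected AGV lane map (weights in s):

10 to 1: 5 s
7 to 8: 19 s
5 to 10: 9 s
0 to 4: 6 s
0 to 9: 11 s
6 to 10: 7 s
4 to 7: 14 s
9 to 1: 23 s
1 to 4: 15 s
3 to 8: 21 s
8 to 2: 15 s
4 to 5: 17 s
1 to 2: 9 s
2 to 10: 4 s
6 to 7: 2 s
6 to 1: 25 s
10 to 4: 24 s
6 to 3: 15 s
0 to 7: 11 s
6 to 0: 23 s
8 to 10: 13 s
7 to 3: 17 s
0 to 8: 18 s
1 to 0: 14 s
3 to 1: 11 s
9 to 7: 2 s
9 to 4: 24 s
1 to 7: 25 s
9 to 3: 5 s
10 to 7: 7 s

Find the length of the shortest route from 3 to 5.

Compare a few routes:
3 - 1 - 10 - 5: 11+5+9 = 25
3 - 9 - 7 - 6 - 10 - 5: 5+2+2+7+9 = 25
3 - 9 - 7 - 10 - 5: 5+2+7+9 = 23
Cheapest is 3 - 9 - 7 - 10 - 5 at 23 s.

23 s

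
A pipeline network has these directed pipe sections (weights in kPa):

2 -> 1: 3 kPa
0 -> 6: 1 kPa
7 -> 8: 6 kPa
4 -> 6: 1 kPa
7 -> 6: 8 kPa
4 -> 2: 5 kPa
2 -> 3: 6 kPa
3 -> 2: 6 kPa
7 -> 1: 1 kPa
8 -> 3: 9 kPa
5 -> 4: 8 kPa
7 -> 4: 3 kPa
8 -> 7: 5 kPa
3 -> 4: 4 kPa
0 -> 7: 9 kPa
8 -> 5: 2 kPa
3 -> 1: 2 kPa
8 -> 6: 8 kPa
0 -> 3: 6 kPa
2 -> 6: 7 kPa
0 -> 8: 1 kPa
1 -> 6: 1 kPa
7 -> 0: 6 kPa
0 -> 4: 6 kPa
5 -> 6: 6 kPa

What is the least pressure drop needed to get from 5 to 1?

16 kPa

Candidate routes:
5 - 4 - 2 - 1: 8+5+3 = 16
5 - 4 - 2 - 3 - 1: 8+5+6+2 = 21
The minimum is 16 kPa via 5 - 4 - 2 - 1.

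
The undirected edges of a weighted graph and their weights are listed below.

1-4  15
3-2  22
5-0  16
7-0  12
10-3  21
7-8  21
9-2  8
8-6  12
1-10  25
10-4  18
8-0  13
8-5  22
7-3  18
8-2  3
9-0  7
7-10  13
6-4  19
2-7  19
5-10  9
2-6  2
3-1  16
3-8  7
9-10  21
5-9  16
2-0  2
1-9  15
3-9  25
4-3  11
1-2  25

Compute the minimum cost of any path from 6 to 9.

Settle nodes by increasing distance from 6:
6: 0
2: 2  (via 6)
0: 4  (via 2)
8: 5  (via 2)
9: 10  (via 2)
Shortest route: 6 → 2 → 9 = 10.

10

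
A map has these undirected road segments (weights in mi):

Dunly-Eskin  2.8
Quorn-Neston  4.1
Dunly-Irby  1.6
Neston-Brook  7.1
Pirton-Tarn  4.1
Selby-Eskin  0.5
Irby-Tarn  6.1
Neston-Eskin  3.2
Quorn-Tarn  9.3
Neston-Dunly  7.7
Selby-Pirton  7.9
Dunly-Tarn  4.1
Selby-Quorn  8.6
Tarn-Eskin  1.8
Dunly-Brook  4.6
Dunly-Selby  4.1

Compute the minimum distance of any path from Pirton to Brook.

12.8 mi

Enumerating some paths:
Pirton–Tarn–Dunly–Brook: 4.1+4.1+4.6 = 12.8
Pirton–Tarn–Eskin–Dunly–Brook: 4.1+1.8+2.8+4.6 = 13.3
Pirton–Tarn–Eskin–Selby–Dunly–Brook: 4.1+1.8+0.5+4.1+4.6 = 15.1
Cheapest is Pirton–Tarn–Dunly–Brook at 12.8 mi.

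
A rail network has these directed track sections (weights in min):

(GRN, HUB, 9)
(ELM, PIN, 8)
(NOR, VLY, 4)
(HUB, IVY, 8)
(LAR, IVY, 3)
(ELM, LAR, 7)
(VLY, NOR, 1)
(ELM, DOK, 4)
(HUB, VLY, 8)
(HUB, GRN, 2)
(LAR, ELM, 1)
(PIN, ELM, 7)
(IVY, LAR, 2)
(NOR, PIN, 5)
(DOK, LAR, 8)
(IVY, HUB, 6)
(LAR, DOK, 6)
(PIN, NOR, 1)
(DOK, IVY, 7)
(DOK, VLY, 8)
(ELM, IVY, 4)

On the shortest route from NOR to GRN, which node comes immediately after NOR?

Enumerating some paths:
NOR → PIN → ELM → LAR → IVY → HUB → GRN: 5+7+7+3+6+2 = 30
NOR → PIN → ELM → IVY → HUB → GRN: 5+7+4+6+2 = 24
NOR → PIN → ELM → DOK → IVY → HUB → GRN: 5+7+4+7+6+2 = 31
NOR → PIN → ELM → DOK → LAR → IVY → HUB → GRN: 5+7+4+8+3+6+2 = 35
The minimum is 24 min via NOR → PIN → ELM → IVY → HUB → GRN.
So from NOR the first move is to PIN.

PIN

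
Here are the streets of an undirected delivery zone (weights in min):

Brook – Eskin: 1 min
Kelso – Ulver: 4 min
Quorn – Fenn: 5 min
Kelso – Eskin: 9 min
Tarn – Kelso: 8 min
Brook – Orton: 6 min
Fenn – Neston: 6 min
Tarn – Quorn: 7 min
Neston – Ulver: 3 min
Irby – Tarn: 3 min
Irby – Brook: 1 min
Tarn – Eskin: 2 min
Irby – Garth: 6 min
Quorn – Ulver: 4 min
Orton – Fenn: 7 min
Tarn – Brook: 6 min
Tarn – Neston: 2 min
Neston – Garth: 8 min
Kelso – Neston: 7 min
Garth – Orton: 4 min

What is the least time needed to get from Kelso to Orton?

Candidate routes:
Kelso–Tarn–Eskin–Brook–Orton: 8+2+1+6 = 17
Kelso–Tarn–Irby–Brook–Orton: 8+3+1+6 = 18
Kelso–Eskin–Brook–Orton: 9+1+6 = 16
The minimum is 16 min via Kelso–Eskin–Brook–Orton.

16 min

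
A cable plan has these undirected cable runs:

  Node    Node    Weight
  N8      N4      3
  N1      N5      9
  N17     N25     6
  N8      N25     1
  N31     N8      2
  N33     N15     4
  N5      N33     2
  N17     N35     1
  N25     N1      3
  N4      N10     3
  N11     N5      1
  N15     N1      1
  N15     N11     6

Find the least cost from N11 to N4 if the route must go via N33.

Shortest N11→N33: N11–N5–N33 = 3
Best N33 to N4: N33–N15–N1–N25–N8–N4 costing 12
Total via N33: 3 + 12 = 15.

15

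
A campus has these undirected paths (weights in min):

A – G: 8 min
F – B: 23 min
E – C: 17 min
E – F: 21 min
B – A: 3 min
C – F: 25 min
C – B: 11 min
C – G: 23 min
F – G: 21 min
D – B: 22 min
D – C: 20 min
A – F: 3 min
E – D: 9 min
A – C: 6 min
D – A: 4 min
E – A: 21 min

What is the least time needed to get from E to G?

21 min

Candidate routes:
E - D - A - G: 9+4+8 = 21
E - A - G: 21+8 = 29
Cheapest is E - D - A - G at 21 min.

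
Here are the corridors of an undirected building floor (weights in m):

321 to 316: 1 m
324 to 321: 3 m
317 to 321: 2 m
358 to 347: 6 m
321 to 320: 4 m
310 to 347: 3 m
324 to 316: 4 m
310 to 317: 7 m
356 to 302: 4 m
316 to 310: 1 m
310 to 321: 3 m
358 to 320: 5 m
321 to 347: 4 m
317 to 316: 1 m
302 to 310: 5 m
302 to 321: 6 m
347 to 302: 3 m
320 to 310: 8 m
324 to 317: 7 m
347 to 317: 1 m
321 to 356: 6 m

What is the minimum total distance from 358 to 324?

Shortest distances from 358:
358: 0
320: 5  (via 358)
347: 6  (via 358)
317: 7  (via 347)
316: 8  (via 317)
310: 9  (via 347)
302: 9  (via 347)
321: 9  (via 320)
324: 12  (via 316)
Shortest route: 358 → 347 → 317 → 316 → 324 = 12 m.

12 m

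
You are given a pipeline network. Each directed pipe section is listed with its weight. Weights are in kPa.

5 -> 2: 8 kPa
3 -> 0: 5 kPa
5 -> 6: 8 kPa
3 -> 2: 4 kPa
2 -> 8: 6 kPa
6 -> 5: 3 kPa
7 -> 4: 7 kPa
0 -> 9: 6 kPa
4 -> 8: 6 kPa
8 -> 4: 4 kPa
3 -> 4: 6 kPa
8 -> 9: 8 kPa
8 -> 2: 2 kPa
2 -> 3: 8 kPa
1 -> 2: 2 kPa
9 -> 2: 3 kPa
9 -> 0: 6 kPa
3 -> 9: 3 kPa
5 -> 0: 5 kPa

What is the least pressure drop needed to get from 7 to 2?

Running Dijkstra from 7:
7: 0
4: 7  (via 7)
8: 13  (via 4)
2: 15  (via 8)
Shortest route: 7–4–8–2 = 15 kPa.

15 kPa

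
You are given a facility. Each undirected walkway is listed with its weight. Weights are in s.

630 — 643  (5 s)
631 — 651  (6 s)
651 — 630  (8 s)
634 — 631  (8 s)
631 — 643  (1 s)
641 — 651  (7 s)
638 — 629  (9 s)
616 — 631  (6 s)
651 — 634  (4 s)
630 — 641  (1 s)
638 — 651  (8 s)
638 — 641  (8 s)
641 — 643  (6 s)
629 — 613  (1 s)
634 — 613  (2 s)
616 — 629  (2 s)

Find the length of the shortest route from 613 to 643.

10 s

Settle nodes by increasing distance from 613:
613: 0
629: 1  (via 613)
634: 2  (via 613)
616: 3  (via 629)
651: 6  (via 634)
631: 9  (via 616)
643: 10  (via 631)
Shortest route: 613–629–616–631–643 = 10 s.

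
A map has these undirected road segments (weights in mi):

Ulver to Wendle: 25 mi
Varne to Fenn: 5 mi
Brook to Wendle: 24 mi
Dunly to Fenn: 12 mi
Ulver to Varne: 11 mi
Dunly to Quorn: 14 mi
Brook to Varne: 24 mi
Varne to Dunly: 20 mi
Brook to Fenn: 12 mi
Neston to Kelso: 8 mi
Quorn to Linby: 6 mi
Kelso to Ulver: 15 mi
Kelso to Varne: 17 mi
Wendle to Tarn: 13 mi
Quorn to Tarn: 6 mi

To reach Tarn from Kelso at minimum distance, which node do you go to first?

Compare a few routes:
Kelso - Ulver - Wendle - Tarn: 15+25+13 = 53
Kelso - Varne - Fenn - Dunly - Quorn - Tarn: 17+5+12+14+6 = 54
Cheapest is Kelso - Ulver - Wendle - Tarn at 53 mi.
So from Kelso the first move is to Ulver.

Ulver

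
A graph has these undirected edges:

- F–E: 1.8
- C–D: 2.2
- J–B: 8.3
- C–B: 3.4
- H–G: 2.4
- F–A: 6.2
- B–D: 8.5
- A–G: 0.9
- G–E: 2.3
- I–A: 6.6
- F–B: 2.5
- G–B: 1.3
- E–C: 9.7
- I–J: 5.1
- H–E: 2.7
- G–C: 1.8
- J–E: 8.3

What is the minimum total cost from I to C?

Running Dijkstra from I:
I: 0
J: 5.1  (via I)
A: 6.6  (via I)
G: 7.5  (via A)
B: 8.8  (via G)
C: 9.3  (via G)
Shortest route: I–A–G–C = 9.3.

9.3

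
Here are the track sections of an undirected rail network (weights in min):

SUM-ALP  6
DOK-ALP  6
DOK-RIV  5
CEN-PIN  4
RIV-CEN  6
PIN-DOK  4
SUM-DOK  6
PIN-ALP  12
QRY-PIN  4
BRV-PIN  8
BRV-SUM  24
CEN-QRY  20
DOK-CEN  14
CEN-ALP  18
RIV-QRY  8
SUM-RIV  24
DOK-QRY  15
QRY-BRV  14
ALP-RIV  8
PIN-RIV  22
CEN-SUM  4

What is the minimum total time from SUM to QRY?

Enumerating some paths:
SUM–DOK–PIN–QRY: 6+4+4 = 14
SUM–CEN–PIN–QRY: 4+4+4 = 12
Cheapest is SUM–CEN–PIN–QRY at 12 min.

12 min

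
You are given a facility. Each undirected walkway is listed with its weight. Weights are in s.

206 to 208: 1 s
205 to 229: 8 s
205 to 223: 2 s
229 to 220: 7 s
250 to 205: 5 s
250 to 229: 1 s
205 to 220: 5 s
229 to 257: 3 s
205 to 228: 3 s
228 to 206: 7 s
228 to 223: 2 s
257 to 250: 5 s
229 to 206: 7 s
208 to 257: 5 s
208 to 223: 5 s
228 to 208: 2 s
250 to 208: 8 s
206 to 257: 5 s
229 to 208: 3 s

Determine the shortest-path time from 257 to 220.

10 s

Compare a few routes:
257–229–250–205–220: 3+1+5+5 = 14
257–250–229–220: 5+1+7 = 13
257–229–220: 3+7 = 10
The minimum is 10 s via 257–229–220.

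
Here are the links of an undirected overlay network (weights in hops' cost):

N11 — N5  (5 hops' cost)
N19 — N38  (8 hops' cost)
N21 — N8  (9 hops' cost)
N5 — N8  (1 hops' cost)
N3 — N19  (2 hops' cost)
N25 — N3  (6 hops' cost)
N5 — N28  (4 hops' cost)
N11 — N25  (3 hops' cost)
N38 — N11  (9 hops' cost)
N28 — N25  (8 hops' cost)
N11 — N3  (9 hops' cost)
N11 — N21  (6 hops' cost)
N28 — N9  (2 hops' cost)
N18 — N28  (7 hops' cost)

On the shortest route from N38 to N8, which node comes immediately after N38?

Candidate routes:
N38–N19–N3–N11–N5–N8: 8+2+9+5+1 = 25
N38–N19–N3–N25–N11–N5–N8: 8+2+6+3+5+1 = 25
N38–N11–N21–N8: 9+6+9 = 24
N38–N11–N5–N8: 9+5+1 = 15
Cheapest is N38–N11–N5–N8 at 15 hops' cost.
So from N38 the first move is to N11.

N11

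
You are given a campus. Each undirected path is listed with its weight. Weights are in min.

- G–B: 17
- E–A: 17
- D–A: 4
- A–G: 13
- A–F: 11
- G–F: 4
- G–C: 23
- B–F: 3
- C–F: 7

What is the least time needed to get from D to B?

Compare a few routes:
D → A → G → B: 4+13+17 = 34
D → A → G → F → B: 4+13+4+3 = 24
D → A → F → G → B: 4+11+4+17 = 36
D → A → F → B: 4+11+3 = 18
The minimum is 18 min via D → A → F → B.

18 min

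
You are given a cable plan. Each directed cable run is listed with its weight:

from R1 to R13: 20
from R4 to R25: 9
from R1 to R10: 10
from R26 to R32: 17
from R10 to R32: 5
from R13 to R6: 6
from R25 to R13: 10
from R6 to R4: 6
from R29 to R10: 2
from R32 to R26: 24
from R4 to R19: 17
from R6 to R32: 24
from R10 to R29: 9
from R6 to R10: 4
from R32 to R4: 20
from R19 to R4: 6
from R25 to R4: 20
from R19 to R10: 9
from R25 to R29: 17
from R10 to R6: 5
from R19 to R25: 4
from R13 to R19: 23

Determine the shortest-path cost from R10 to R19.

Compare a few routes:
R10–R32–R4–R19: 5+20+17 = 42
R10–R6–R4–R25–R13–R19: 5+6+9+10+23 = 53
R10–R6–R4–R19: 5+6+17 = 28
R10–R6–R32–R4–R19: 5+24+20+17 = 66
Cheapest is R10–R6–R4–R19 at 28.

28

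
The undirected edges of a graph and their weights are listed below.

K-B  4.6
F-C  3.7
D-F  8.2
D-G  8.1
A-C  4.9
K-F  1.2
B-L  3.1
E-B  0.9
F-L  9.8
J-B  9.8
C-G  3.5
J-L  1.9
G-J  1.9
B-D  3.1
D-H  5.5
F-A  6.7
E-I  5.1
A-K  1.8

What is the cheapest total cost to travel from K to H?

Enumerating some paths:
K → B → D → H: 4.6+3.1+5.5 = 13.2
K → F → D → H: 1.2+8.2+5.5 = 14.9
K → F → C → G → D → H: 1.2+3.7+3.5+8.1+5.5 = 22
K → A → F → D → H: 1.8+6.7+8.2+5.5 = 22.2
The minimum is 13.2 via K → B → D → H.

13.2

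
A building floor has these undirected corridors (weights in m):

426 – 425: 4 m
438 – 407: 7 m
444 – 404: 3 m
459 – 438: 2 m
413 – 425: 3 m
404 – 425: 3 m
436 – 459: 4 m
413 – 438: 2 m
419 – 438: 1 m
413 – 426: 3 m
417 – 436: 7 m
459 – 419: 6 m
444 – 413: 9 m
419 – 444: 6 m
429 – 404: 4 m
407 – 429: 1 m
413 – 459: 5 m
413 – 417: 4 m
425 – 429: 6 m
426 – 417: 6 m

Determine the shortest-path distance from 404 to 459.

10 m

Shortest distances from 404:
404: 0
425: 3  (via 404)
444: 3  (via 404)
429: 4  (via 404)
407: 5  (via 429)
413: 6  (via 425)
426: 7  (via 425)
438: 8  (via 413)
419: 9  (via 444)
417: 10  (via 413)
459: 10  (via 438)
Shortest route: 404 → 425 → 413 → 438 → 459 = 10 m.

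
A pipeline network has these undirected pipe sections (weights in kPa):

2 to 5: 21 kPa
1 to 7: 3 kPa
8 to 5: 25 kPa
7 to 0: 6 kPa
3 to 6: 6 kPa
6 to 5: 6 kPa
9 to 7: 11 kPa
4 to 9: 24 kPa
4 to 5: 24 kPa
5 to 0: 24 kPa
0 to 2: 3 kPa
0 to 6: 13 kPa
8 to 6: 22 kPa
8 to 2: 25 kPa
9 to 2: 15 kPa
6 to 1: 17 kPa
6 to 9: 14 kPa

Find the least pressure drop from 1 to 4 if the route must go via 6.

47 kPa

Best 1 to 6: 1–6 costing 17
Shortest 6→4: 6–5–4 = 30
Total via 6: 17 + 30 = 47 kPa.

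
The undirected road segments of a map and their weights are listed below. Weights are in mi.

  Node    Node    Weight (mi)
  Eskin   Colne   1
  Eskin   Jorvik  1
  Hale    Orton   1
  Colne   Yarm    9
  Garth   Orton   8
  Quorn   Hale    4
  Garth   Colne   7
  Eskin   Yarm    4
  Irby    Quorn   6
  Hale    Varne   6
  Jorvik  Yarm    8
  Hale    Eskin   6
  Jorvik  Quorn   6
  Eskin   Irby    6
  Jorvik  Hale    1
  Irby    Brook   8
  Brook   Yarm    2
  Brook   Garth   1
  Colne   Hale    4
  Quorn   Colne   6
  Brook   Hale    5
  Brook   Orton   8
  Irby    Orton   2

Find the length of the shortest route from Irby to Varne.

9 mi

Settle nodes by increasing distance from Irby:
Irby: 0
Orton: 2  (via Irby)
Hale: 3  (via Orton)
Jorvik: 4  (via Hale)
Eskin: 5  (via Jorvik)
Quorn: 6  (via Irby)
Colne: 6  (via Eskin)
Brook: 8  (via Irby)
Garth: 9  (via Brook)
Yarm: 9  (via Eskin)
Varne: 9  (via Hale)
Shortest route: Irby–Orton–Hale–Varne = 9 mi.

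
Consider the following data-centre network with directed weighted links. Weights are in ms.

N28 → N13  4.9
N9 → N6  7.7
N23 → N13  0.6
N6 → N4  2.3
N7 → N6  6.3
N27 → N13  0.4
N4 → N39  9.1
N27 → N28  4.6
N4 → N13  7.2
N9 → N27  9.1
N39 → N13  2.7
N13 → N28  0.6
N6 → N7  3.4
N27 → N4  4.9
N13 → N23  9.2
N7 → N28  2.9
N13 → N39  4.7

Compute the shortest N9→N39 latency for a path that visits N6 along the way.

19.1 ms

Shortest N9→N6: N9–N6 = 7.7
Shortest N6→N39: N6–N4–N39 = 11.4
Total via N6: 7.7 + 11.4 = 19.1 ms.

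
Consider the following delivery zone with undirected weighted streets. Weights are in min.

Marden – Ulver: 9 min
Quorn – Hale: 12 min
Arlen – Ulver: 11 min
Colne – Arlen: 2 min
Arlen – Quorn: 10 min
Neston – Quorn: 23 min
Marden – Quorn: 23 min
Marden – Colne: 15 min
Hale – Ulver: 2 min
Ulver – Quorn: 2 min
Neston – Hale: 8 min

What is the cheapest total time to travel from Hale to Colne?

Candidate routes:
Hale–Ulver–Arlen–Colne: 2+11+2 = 15
Hale–Quorn–Arlen–Colne: 12+10+2 = 24
Hale–Ulver–Quorn–Arlen–Colne: 2+2+10+2 = 16
The minimum is 15 min via Hale–Ulver–Arlen–Colne.

15 min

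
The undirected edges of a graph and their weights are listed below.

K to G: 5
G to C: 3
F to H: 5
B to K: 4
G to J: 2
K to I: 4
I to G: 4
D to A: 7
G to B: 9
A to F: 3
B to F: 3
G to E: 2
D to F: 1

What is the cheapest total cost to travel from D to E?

15

Enumerating some paths:
D → F → B → G → E: 1+3+9+2 = 15
D → F → B → K → I → G → E: 1+3+4+4+4+2 = 18
The minimum is 15 via D → F → B → G → E.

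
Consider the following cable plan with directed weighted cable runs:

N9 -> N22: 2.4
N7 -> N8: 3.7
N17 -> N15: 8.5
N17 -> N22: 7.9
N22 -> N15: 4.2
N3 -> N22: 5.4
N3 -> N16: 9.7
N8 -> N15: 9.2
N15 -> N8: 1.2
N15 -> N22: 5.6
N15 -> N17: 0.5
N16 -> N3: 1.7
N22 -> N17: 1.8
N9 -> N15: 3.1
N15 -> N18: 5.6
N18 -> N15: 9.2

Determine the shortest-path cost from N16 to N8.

Enumerating some paths:
N16–N3–N22–N15–N8: 1.7+5.4+4.2+1.2 = 12.5
N16–N3–N22–N17–N15–N8: 1.7+5.4+1.8+8.5+1.2 = 18.6
The minimum is 12.5 via N16–N3–N22–N15–N8.

12.5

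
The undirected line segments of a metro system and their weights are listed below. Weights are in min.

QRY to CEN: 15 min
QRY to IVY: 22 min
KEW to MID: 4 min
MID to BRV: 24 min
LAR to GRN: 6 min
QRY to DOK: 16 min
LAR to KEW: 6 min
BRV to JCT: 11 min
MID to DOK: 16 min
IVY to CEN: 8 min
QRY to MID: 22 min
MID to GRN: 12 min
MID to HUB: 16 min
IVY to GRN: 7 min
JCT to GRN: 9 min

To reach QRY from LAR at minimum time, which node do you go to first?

KEW

Enumerating some paths:
LAR → KEW → MID → QRY: 6+4+22 = 32
LAR → GRN → IVY → CEN → QRY: 6+7+8+15 = 36
LAR → GRN → IVY → QRY: 6+7+22 = 35
Cheapest is LAR → KEW → MID → QRY at 32 min.
So from LAR the first move is to KEW.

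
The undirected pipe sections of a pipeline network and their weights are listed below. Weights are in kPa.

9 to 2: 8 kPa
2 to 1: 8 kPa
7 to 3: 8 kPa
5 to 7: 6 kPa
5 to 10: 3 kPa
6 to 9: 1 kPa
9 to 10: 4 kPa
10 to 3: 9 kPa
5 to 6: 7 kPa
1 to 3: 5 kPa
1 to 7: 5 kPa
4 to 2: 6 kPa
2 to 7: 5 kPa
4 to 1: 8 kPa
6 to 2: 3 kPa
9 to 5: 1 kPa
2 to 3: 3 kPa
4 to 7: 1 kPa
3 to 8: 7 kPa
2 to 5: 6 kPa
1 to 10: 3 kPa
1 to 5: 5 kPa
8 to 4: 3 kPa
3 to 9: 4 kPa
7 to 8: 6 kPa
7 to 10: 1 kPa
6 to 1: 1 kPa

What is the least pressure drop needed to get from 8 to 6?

9 kPa

Running Dijkstra from 8:
8: 0
4: 3  (via 8)
7: 4  (via 4)
10: 5  (via 7)
3: 7  (via 8)
1: 8  (via 10)
5: 8  (via 10)
2: 9  (via 4)
6: 9  (via 1)
Shortest route: 8–4–7–10–1–6 = 9 kPa.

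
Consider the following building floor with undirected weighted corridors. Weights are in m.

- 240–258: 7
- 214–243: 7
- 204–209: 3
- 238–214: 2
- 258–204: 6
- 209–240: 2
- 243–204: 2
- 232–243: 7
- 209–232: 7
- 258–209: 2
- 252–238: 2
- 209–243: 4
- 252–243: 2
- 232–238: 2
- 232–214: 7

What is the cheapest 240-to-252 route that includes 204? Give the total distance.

Best 240 to 204: 240 → 209 → 204 costing 5
Best 204 to 252: 204 → 243 → 252 costing 4
Total via 204: 5 + 4 = 9 m.

9 m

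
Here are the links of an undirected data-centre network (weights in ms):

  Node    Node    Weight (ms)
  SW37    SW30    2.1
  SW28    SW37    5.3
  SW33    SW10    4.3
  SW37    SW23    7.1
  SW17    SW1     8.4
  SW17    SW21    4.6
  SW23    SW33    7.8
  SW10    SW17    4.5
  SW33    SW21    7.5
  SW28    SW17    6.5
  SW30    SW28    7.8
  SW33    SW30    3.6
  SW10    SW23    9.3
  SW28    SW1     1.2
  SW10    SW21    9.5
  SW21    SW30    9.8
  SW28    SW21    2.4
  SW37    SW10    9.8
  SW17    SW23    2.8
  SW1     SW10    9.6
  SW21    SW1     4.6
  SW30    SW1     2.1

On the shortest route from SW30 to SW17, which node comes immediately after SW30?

Compare a few routes:
SW30–SW1–SW28–SW21–SW17: 2.1+1.2+2.4+4.6 = 10.3
SW30–SW1–SW28–SW17: 2.1+1.2+6.5 = 9.8
The minimum is 9.8 ms via SW30–SW1–SW28–SW17.
So from SW30 the first move is to SW1.

SW1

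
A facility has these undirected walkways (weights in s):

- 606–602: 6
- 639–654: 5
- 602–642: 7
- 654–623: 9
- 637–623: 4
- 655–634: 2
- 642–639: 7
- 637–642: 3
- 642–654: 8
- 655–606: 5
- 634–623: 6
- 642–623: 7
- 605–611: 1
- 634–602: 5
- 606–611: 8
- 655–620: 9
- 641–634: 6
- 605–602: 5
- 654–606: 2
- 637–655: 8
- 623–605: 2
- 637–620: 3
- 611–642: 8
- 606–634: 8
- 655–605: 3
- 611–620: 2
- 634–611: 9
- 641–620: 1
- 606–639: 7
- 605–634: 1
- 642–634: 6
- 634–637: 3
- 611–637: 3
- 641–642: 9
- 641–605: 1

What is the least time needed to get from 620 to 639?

13 s

Shortest distances from 620:
620: 0
641: 1  (via 620)
605: 2  (via 641)
611: 2  (via 620)
634: 3  (via 605)
637: 3  (via 620)
623: 4  (via 605)
655: 5  (via 605)
642: 6  (via 637)
602: 7  (via 605)
606: 10  (via 611)
654: 12  (via 606)
639: 13  (via 642)
Shortest route: 620–637–642–639 = 13 s.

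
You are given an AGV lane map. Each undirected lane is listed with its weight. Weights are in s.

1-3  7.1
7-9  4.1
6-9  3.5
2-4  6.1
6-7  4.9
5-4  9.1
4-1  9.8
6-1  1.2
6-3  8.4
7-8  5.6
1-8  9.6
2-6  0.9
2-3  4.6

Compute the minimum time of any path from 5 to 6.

Compare a few routes:
5 - 4 - 1 - 6: 9.1+9.8+1.2 = 20.1
5 - 4 - 2 - 6: 9.1+6.1+0.9 = 16.1
Cheapest is 5 - 4 - 2 - 6 at 16.1 s.

16.1 s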